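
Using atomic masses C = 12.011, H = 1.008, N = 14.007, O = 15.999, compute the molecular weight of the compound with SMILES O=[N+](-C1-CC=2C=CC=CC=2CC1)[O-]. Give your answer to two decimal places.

177.20

Molecular formula: C10H11NO2.
M = 10×12.011 + 11×1.008 + 1×14.007 + 2×15.999 = 177.20 g/mol.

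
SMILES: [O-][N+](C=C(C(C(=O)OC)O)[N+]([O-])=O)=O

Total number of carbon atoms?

The symbol for carbon appears 5 times in the SMILES.

5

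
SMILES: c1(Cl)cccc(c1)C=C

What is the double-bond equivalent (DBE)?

5

Molecular formula from the SMILES: C8H7Cl.
DoU = (2C + 2 + N − H − X)/2 = (2·8 + 2 + 0 − 7 − 1)/2 = 10/2 = 5.
(Structurally: 1 ring(s) + 4 π bond(s) = 5.)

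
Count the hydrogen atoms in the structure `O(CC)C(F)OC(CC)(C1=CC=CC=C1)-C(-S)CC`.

Hydrogens are implicit in SMILES; fill each atom to its normal valence:
  5 × C (aromatic): 1 H each → 5
  3 × C: 3 H each → 9
  3 × C: 2 H each → 6
  2 × C: 1 H each → 2
  2 × O: no H
  1 × C: no H
  1 × C (aromatic): no H
  1 × F: no H
  1 × S: 1 H
  Total hydrogens = 23.

23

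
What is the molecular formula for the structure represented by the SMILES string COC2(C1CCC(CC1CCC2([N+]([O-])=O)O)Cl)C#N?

C12H17ClN2O4

Heavy atoms from the SMILES: 12 C, 1 Cl, 2 N, 4 O.
Implicit hydrogens by atom environment:
  5 × C: 2 H each → 10
  3 × C: 1 H each → 3
  3 × C: no H
  2 × O: no H
  1 × C: 3 H
  1 × Cl: no H
  1 × N: no H
  1 × N (charge +1): no H
  1 × O: 1 H
  1 × O (charge -1): no H
  Total hydrogens = 17.
Molecular formula: C12H17ClN2O4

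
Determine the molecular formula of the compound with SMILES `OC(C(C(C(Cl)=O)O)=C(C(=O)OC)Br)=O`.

C7H6BrClO6

Heavy atoms from the SMILES: 1 Br, 7 C, 1 Cl, 6 O.
Implicit hydrogens by atom environment:
  5 × C: no H
  4 × O: no H
  2 × O: 1 H each → 2
  1 × Br: no H
  1 × C: 3 H
  1 × C: 1 H
  1 × Cl: no H
  Total hydrogens = 6.
Molecular formula: C7H6BrClO6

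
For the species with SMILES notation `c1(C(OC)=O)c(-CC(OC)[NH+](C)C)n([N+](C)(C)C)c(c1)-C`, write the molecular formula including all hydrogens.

[C15H29N3O3]2+

Heavy atoms from the SMILES: 15 C, 3 N, 3 O.
Implicit hydrogens by atom environment:
  8 × C: 3 H each → 24
  3 × C (aromatic): no H
  3 × O: no H
  1 × C: 2 H
  1 × C (aromatic): 1 H
  1 × C: 1 H
  1 × C: no H
  1 × N (charge +1): 1 H
  1 × N (aromatic): no H
  1 × N (charge +1): no H
  Total hydrogens = 29.
Net charge +2.
Molecular formula: [C15H29N3O3]2+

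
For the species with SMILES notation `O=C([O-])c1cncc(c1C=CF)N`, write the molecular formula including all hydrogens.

Heavy atoms from the SMILES: 8 C, 1 F, 2 N, 2 O.
Implicit hydrogens by atom environment:
  3 × C (aromatic): no H
  2 × C (aromatic): 1 H each → 2
  2 × C: 1 H each → 2
  1 × C: no H
  1 × F: no H
  1 × N: 2 H
  1 × N (aromatic): no H
  1 × O: no H
  1 × O (charge -1): no H
  Total hydrogens = 6.
Net charge -1.
Molecular formula: C8H6FN2O2-

C8H6FN2O2-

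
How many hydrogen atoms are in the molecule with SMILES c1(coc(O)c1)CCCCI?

Hydrogens are implicit in SMILES; fill each atom to its normal valence:
  4 × C: 2 H each → 8
  2 × C (aromatic): 1 H each → 2
  2 × C (aromatic): no H
  1 × I: no H
  1 × O: 1 H
  1 × O (aromatic): no H
  Total hydrogens = 11.

11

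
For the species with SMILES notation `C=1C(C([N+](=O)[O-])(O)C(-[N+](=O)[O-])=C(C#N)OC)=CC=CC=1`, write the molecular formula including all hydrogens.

Heavy atoms from the SMILES: 11 C, 3 N, 6 O.
Implicit hydrogens by atom environment:
  5 × C (aromatic): 1 H each → 5
  4 × C: no H
  3 × O: no H
  2 × N (charge +1): no H
  2 × O (charge -1): no H
  1 × C: 3 H
  1 × C (aromatic): no H
  1 × N: no H
  1 × O: 1 H
  Total hydrogens = 9.
Molecular formula: C11H9N3O6

C11H9N3O6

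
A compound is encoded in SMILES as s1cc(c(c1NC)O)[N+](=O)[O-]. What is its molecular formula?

C5H6N2O3S

Heavy atoms from the SMILES: 5 C, 2 N, 3 O, 1 S.
Implicit hydrogens by atom environment:
  3 × C (aromatic): no H
  1 × C: 3 H
  1 × C (aromatic): 1 H
  1 × N: 1 H
  1 × N (charge +1): no H
  1 × O: 1 H
  1 × O: no H
  1 × O (charge -1): no H
  1 × S (aromatic): no H
  Total hydrogens = 6.
Molecular formula: C5H6N2O3S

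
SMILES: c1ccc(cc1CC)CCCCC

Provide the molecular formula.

Heavy atoms from the SMILES: 13 C.
Implicit hydrogens by atom environment:
  5 × C: 2 H each → 10
  4 × C (aromatic): 1 H each → 4
  2 × C: 3 H each → 6
  2 × C (aromatic): no H
  Total hydrogens = 20.
Molecular formula: C13H20

C13H20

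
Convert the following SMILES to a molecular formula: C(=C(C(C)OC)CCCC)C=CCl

C11H19ClO

Heavy atoms from the SMILES: 11 C, 1 Cl, 1 O.
Implicit hydrogens by atom environment:
  4 × C: 1 H each → 4
  3 × C: 3 H each → 9
  3 × C: 2 H each → 6
  1 × C: no H
  1 × Cl: no H
  1 × O: no H
  Total hydrogens = 19.
Molecular formula: C11H19ClO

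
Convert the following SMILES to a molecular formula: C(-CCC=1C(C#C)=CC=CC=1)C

C12H14

Heavy atoms from the SMILES: 12 C.
Implicit hydrogens by atom environment:
  4 × C (aromatic): 1 H each → 4
  3 × C: 2 H each → 6
  2 × C (aromatic): no H
  1 × C: 3 H
  1 × C: 1 H
  1 × C: no H
  Total hydrogens = 14.
Molecular formula: C12H14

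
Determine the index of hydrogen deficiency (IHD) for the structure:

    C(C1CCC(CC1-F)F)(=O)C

2

Molecular formula from the SMILES: C8H12F2O.
DoU = (2C + 2 + N − H − X)/2 = (2·8 + 2 + 0 − 12 − 2)/2 = 4/2 = 2.
(Structurally: 1 ring(s) + 1 π bond(s) = 2.)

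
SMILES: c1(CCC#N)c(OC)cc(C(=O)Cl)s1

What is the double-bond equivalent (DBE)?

6

Molecular formula from the SMILES: C9H8ClNO2S.
DoU = (2C + 2 + N − H − X)/2 = (2·9 + 2 + 1 − 8 − 1)/2 = 12/2 = 6.
(Structurally: 1 ring(s) + 5 π bond(s) = 6.)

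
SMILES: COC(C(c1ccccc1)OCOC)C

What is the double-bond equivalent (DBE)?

Molecular formula from the SMILES: C12H18O3.
DoU = (2C + 2 + N − H − X)/2 = (2·12 + 2 + 0 − 18 − 0)/2 = 8/2 = 4.
(Structurally: 1 ring(s) + 3 π bond(s) = 4.)

4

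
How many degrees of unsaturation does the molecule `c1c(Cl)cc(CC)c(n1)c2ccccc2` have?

Molecular formula from the SMILES: C13H12ClN.
DoU = (2C + 2 + N − H − X)/2 = (2·13 + 2 + 1 − 12 − 1)/2 = 16/2 = 8.
(Structurally: 2 ring(s) + 6 π bond(s) = 8.)

8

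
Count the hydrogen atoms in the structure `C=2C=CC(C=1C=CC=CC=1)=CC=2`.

10

Hydrogens are implicit in SMILES; fill each atom to its normal valence:
  10 × C (aromatic): 1 H each → 10
  2 × C (aromatic): no H
  Total hydrogens = 10.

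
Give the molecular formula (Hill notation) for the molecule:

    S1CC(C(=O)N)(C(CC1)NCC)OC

Heavy atoms from the SMILES: 9 C, 2 N, 2 O, 1 S.
Implicit hydrogens by atom environment:
  4 × C: 2 H each → 8
  2 × C: 3 H each → 6
  2 × C: no H
  2 × O: no H
  1 × C: 1 H
  1 × N: 2 H
  1 × N: 1 H
  1 × S: no H
  Total hydrogens = 18.
Molecular formula: C9H18N2O2S

C9H18N2O2S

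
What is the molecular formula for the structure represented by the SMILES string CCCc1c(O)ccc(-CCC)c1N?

Heavy atoms from the SMILES: 12 C, 1 N, 1 O.
Implicit hydrogens by atom environment:
  4 × C: 2 H each → 8
  4 × C (aromatic): no H
  2 × C: 3 H each → 6
  2 × C (aromatic): 1 H each → 2
  1 × N: 2 H
  1 × O: 1 H
  Total hydrogens = 19.
Molecular formula: C12H19NO

C12H19NO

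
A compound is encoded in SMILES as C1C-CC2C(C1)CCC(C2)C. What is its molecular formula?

Heavy atoms from the SMILES: 11 C.
Implicit hydrogens by atom environment:
  7 × C: 2 H each → 14
  3 × C: 1 H each → 3
  1 × C: 3 H
  Total hydrogens = 20.
Molecular formula: C11H20

C11H20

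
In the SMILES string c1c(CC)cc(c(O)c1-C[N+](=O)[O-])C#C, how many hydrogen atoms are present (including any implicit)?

Hydrogens are implicit in SMILES; fill each atom to its normal valence:
  4 × C (aromatic): no H
  2 × C: 2 H each → 4
  2 × C (aromatic): 1 H each → 2
  1 × C: 3 H
  1 × C: 1 H
  1 × C: no H
  1 × N (charge +1): no H
  1 × O: 1 H
  1 × O: no H
  1 × O (charge -1): no H
  Total hydrogens = 11.

11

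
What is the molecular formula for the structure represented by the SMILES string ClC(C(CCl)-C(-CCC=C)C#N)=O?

C9H11Cl2NO

Heavy atoms from the SMILES: 9 C, 2 Cl, 1 N, 1 O.
Implicit hydrogens by atom environment:
  4 × C: 2 H each → 8
  3 × C: 1 H each → 3
  2 × C: no H
  2 × Cl: no H
  1 × N: no H
  1 × O: no H
  Total hydrogens = 11.
Molecular formula: C9H11Cl2NO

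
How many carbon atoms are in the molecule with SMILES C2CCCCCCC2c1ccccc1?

14

The symbol for carbon appears 14 times in the SMILES. Lowercase c denotes aromatic carbon and counts toward C.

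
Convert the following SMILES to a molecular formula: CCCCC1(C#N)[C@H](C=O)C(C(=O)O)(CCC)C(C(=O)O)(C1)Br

C16H22BrNO5

Heavy atoms from the SMILES: 1 Br, 16 C, 1 N, 5 O.
Implicit hydrogens by atom environment:
  6 × C: 2 H each → 12
  6 × C: no H
  3 × O: no H
  2 × C: 3 H each → 6
  2 × C: 1 H each → 2
  2 × O: 1 H each → 2
  1 × Br: no H
  1 × N: no H
  Total hydrogens = 22.
Molecular formula: C16H22BrNO5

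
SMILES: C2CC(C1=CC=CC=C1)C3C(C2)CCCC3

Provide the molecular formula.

C16H22

Heavy atoms from the SMILES: 16 C.
Implicit hydrogens by atom environment:
  7 × C: 2 H each → 14
  5 × C (aromatic): 1 H each → 5
  3 × C: 1 H each → 3
  1 × C (aromatic): no H
  Total hydrogens = 22.
Molecular formula: C16H22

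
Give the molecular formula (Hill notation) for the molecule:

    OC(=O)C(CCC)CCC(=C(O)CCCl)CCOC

C14H25ClO4

Heavy atoms from the SMILES: 14 C, 1 Cl, 4 O.
Implicit hydrogens by atom environment:
  8 × C: 2 H each → 16
  3 × C: no H
  2 × C: 3 H each → 6
  2 × O: 1 H each → 2
  2 × O: no H
  1 × C: 1 H
  1 × Cl: no H
  Total hydrogens = 25.
Molecular formula: C14H25ClO4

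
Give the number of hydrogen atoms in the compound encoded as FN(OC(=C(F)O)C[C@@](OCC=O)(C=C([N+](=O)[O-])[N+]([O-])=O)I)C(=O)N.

9

Hydrogens are implicit in SMILES; fill each atom to its normal valence:
  6 × O: no H
  5 × C: no H
  2 × C: 2 H each → 4
  2 × C: 1 H each → 2
  2 × F: no H
  2 × N (charge +1): no H
  2 × O (charge -1): no H
  1 × I: no H
  1 × N: 2 H
  1 × N: no H
  1 × O: 1 H
  Total hydrogens = 9.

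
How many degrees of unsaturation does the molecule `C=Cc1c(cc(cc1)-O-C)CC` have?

5

Molecular formula from the SMILES: C11H14O.
DoU = (2C + 2 + N − H − X)/2 = (2·11 + 2 + 0 − 14 − 0)/2 = 10/2 = 5.
(Structurally: 1 ring(s) + 4 π bond(s) = 5.)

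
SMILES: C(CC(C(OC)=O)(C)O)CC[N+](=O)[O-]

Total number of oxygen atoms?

5

The symbol for oxygen appears 5 times in the SMILES.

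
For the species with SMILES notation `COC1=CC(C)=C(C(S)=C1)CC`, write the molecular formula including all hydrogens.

C10H14OS

Heavy atoms from the SMILES: 10 C, 1 O, 1 S.
Implicit hydrogens by atom environment:
  4 × C (aromatic): no H
  3 × C: 3 H each → 9
  2 × C (aromatic): 1 H each → 2
  1 × C: 2 H
  1 × O: no H
  1 × S: 1 H
  Total hydrogens = 14.
Molecular formula: C10H14OS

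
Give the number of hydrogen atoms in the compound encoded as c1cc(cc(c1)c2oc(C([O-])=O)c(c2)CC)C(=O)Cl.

10

Hydrogens are implicit in SMILES; fill each atom to its normal valence:
  5 × C (aromatic): 1 H each → 5
  5 × C (aromatic): no H
  2 × C: no H
  2 × O: no H
  1 × C: 3 H
  1 × C: 2 H
  1 × Cl: no H
  1 × O (aromatic): no H
  1 × O (charge -1): no H
  Total hydrogens = 10.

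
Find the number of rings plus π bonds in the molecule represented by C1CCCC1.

1

Molecular formula from the SMILES: C5H10.
DoU = (2C + 2 + N − H − X)/2 = (2·5 + 2 + 0 − 10 − 0)/2 = 2/2 = 1.
(Structurally: 1 ring(s) + 0 π bond(s) = 1.)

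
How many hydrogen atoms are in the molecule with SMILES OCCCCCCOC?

16

Hydrogens are implicit in SMILES; fill each atom to its normal valence:
  6 × C: 2 H each → 12
  1 × C: 3 H
  1 × O: 1 H
  1 × O: no H
  Total hydrogens = 16.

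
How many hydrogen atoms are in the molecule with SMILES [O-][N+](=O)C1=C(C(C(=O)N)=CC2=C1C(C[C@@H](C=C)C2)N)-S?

Hydrogens are implicit in SMILES; fill each atom to its normal valence:
  5 × C (aromatic): no H
  3 × C: 2 H each → 6
  3 × C: 1 H each → 3
  2 × N: 2 H each → 4
  2 × O: no H
  1 × C (aromatic): 1 H
  1 × C: no H
  1 × N (charge +1): no H
  1 × O (charge -1): no H
  1 × S: 1 H
  Total hydrogens = 15.

15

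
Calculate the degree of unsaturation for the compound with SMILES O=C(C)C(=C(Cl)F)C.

Molecular formula from the SMILES: C5H6ClFO.
DoU = (2C + 2 + N − H − X)/2 = (2·5 + 2 + 0 − 6 − 2)/2 = 4/2 = 2.
(Structurally: 0 ring(s) + 2 π bond(s) = 2.)

2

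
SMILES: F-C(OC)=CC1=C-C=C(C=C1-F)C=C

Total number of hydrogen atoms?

10

Hydrogens are implicit in SMILES; fill each atom to its normal valence:
  3 × C (aromatic): 1 H each → 3
  3 × C (aromatic): no H
  2 × C: 1 H each → 2
  2 × F: no H
  1 × C: 3 H
  1 × C: 2 H
  1 × C: no H
  1 × O: no H
  Total hydrogens = 10.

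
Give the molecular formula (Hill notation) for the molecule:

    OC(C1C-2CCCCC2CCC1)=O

Heavy atoms from the SMILES: 11 C, 2 O.
Implicit hydrogens by atom environment:
  7 × C: 2 H each → 14
  3 × C: 1 H each → 3
  1 × C: no H
  1 × O: 1 H
  1 × O: no H
  Total hydrogens = 18.
Molecular formula: C11H18O2

C11H18O2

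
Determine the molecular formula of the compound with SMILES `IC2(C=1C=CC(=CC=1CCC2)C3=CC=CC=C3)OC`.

Heavy atoms from the SMILES: 17 C, 1 I, 1 O.
Implicit hydrogens by atom environment:
  8 × C (aromatic): 1 H each → 8
  4 × C (aromatic): no H
  3 × C: 2 H each → 6
  1 × C: 3 H
  1 × C: no H
  1 × I: no H
  1 × O: no H
  Total hydrogens = 17.
Molecular formula: C17H17IO

C17H17IO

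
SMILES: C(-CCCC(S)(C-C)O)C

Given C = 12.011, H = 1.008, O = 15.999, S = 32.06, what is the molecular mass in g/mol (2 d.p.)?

162.29

Molecular formula: C8H18OS.
M = 8×12.011 + 18×1.008 + 1×15.999 + 1×32.06 = 162.29 g/mol.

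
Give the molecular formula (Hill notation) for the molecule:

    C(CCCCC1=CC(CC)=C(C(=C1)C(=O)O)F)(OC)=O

C15H19FO4

Heavy atoms from the SMILES: 15 C, 1 F, 4 O.
Implicit hydrogens by atom environment:
  5 × C: 2 H each → 10
  4 × C (aromatic): no H
  3 × O: no H
  2 × C: 3 H each → 6
  2 × C (aromatic): 1 H each → 2
  2 × C: no H
  1 × F: no H
  1 × O: 1 H
  Total hydrogens = 19.
Molecular formula: C15H19FO4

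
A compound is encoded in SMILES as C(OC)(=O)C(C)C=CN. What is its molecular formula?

Heavy atoms from the SMILES: 6 C, 1 N, 2 O.
Implicit hydrogens by atom environment:
  3 × C: 1 H each → 3
  2 × C: 3 H each → 6
  2 × O: no H
  1 × C: no H
  1 × N: 2 H
  Total hydrogens = 11.
Molecular formula: C6H11NO2

C6H11NO2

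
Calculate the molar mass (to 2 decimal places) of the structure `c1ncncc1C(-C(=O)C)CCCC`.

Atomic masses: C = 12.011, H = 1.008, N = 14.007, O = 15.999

192.26

Molecular formula: C11H16N2O.
M = 11×12.011 + 16×1.008 + 2×14.007 + 1×15.999 = 192.26 g/mol.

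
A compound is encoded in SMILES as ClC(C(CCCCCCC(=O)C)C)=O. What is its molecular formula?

Heavy atoms from the SMILES: 11 C, 1 Cl, 2 O.
Implicit hydrogens by atom environment:
  6 × C: 2 H each → 12
  2 × C: 3 H each → 6
  2 × C: no H
  2 × O: no H
  1 × C: 1 H
  1 × Cl: no H
  Total hydrogens = 19.
Molecular formula: C11H19ClO2

C11H19ClO2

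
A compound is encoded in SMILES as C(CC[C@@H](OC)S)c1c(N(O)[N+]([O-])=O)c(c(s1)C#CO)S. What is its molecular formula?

Heavy atoms from the SMILES: 11 C, 2 N, 5 O, 3 S.
Implicit hydrogens by atom environment:
  4 × C (aromatic): no H
  3 × C: 2 H each → 6
  2 × C: no H
  2 × O: 1 H each → 2
  2 × O: no H
  2 × S: 1 H each → 2
  1 × C: 3 H
  1 × C: 1 H
  1 × N: no H
  1 × N (charge +1): no H
  1 × O (charge -1): no H
  1 × S (aromatic): no H
  Total hydrogens = 14.
Molecular formula: C11H14N2O5S3

C11H14N2O5S3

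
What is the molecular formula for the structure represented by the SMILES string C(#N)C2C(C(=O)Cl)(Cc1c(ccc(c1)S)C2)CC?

Heavy atoms from the SMILES: 14 C, 1 Cl, 1 N, 1 O, 1 S.
Implicit hydrogens by atom environment:
  3 × C: 2 H each → 6
  3 × C (aromatic): 1 H each → 3
  3 × C (aromatic): no H
  3 × C: no H
  1 × C: 3 H
  1 × C: 1 H
  1 × Cl: no H
  1 × N: no H
  1 × O: no H
  1 × S: 1 H
  Total hydrogens = 14.
Molecular formula: C14H14ClNOS

C14H14ClNOS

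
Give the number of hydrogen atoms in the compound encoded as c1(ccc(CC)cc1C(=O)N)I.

Hydrogens are implicit in SMILES; fill each atom to its normal valence:
  3 × C (aromatic): 1 H each → 3
  3 × C (aromatic): no H
  1 × C: 3 H
  1 × C: 2 H
  1 × C: no H
  1 × I: no H
  1 × N: 2 H
  1 × O: no H
  Total hydrogens = 10.

10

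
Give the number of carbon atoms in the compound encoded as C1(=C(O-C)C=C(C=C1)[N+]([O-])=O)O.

7

The symbol for carbon appears 7 times in the SMILES.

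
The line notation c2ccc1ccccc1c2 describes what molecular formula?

C10H8

Heavy atoms from the SMILES: 10 C.
Implicit hydrogens by atom environment:
  8 × C (aromatic): 1 H each → 8
  2 × C (aromatic): no H
  Total hydrogens = 8.
Molecular formula: C10H8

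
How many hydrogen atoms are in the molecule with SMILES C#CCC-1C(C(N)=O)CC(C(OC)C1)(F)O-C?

18

Hydrogens are implicit in SMILES; fill each atom to its normal valence:
  4 × C: 1 H each → 4
  3 × C: 2 H each → 6
  3 × C: no H
  3 × O: no H
  2 × C: 3 H each → 6
  1 × F: no H
  1 × N: 2 H
  Total hydrogens = 18.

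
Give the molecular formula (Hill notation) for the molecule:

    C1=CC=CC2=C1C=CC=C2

Heavy atoms from the SMILES: 10 C.
Implicit hydrogens by atom environment:
  8 × C (aromatic): 1 H each → 8
  2 × C (aromatic): no H
  Total hydrogens = 8.
Molecular formula: C10H8

C10H8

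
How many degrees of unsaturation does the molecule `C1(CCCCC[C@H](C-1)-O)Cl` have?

Molecular formula from the SMILES: C8H15ClO.
DoU = (2C + 2 + N − H − X)/2 = (2·8 + 2 + 0 − 15 − 1)/2 = 2/2 = 1.
(Structurally: 1 ring(s) + 0 π bond(s) = 1.)

1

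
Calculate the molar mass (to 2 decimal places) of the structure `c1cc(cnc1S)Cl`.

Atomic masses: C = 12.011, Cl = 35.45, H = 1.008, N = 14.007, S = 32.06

Molecular formula: C5H4ClNS.
M = 5×12.011 + 1×35.45 + 4×1.008 + 1×14.007 + 1×32.06 = 145.60 g/mol.

145.60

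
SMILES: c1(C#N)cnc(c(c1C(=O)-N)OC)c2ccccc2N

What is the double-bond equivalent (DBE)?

Molecular formula from the SMILES: C14H12N4O2.
DoU = (2C + 2 + N − H − X)/2 = (2·14 + 2 + 4 − 12 − 0)/2 = 22/2 = 11.
(Structurally: 2 ring(s) + 9 π bond(s) = 11.)

11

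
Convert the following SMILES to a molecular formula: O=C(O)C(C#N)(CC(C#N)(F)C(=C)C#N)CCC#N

Heavy atoms from the SMILES: 12 C, 1 F, 4 N, 2 O.
Implicit hydrogens by atom environment:
  8 × C: no H
  4 × C: 2 H each → 8
  4 × N: no H
  1 × F: no H
  1 × O: 1 H
  1 × O: no H
  Total hydrogens = 9.
Molecular formula: C12H9FN4O2

C12H9FN4O2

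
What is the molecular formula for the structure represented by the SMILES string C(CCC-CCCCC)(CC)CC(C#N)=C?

Heavy atoms from the SMILES: 15 C, 1 N.
Implicit hydrogens by atom environment:
  10 × C: 2 H each → 20
  2 × C: 3 H each → 6
  2 × C: no H
  1 × C: 1 H
  1 × N: no H
  Total hydrogens = 27.
Molecular formula: C15H27N

C15H27N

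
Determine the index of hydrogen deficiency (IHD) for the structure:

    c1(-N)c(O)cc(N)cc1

4

Molecular formula from the SMILES: C6H8N2O.
DoU = (2C + 2 + N − H − X)/2 = (2·6 + 2 + 2 − 8 − 0)/2 = 8/2 = 4.
(Structurally: 1 ring(s) + 3 π bond(s) = 4.)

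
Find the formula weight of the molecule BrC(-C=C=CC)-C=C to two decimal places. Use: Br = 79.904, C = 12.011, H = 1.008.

Molecular formula: C7H9Br.
M = 1×79.904 + 7×12.011 + 9×1.008 = 173.05 g/mol.

173.05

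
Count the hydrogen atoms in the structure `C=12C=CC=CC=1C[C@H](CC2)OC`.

14

Hydrogens are implicit in SMILES; fill each atom to its normal valence:
  4 × C (aromatic): 1 H each → 4
  3 × C: 2 H each → 6
  2 × C (aromatic): no H
  1 × C: 3 H
  1 × C: 1 H
  1 × O: no H
  Total hydrogens = 14.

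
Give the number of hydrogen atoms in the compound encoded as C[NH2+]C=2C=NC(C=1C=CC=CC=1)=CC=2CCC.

Hydrogens are implicit in SMILES; fill each atom to its normal valence:
  7 × C (aromatic): 1 H each → 7
  4 × C (aromatic): no H
  2 × C: 3 H each → 6
  2 × C: 2 H each → 4
  1 × N (charge +1): 2 H
  1 × N (aromatic): no H
  Total hydrogens = 19.

19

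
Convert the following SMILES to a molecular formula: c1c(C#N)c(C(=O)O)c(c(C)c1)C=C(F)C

C12H10FNO2

Heavy atoms from the SMILES: 12 C, 1 F, 1 N, 2 O.
Implicit hydrogens by atom environment:
  4 × C (aromatic): no H
  3 × C: no H
  2 × C: 3 H each → 6
  2 × C (aromatic): 1 H each → 2
  1 × C: 1 H
  1 × F: no H
  1 × N: no H
  1 × O: 1 H
  1 × O: no H
  Total hydrogens = 10.
Molecular formula: C12H10FNO2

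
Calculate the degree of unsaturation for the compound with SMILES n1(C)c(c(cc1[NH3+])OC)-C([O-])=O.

4

Molecular formula from the SMILES: C7H10N2O3.
DoU = (2C + 2 + N − H − X)/2 = (2·7 + 2 + 2 − 10 − 0)/2 = 8/2 = 4.
(Structurally: 1 ring(s) + 3 π bond(s) = 4.)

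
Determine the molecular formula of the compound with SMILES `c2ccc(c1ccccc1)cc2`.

C12H10

Heavy atoms from the SMILES: 12 C.
Implicit hydrogens by atom environment:
  10 × C (aromatic): 1 H each → 10
  2 × C (aromatic): no H
  Total hydrogens = 10.
Molecular formula: C12H10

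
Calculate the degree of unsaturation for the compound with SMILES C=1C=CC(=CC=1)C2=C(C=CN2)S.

7

Molecular formula from the SMILES: C10H9NS.
DoU = (2C + 2 + N − H − X)/2 = (2·10 + 2 + 1 − 9 − 0)/2 = 14/2 = 7.
(Structurally: 2 ring(s) + 5 π bond(s) = 7.)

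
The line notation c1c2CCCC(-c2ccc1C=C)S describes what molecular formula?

C12H14S

Heavy atoms from the SMILES: 12 C, 1 S.
Implicit hydrogens by atom environment:
  4 × C: 2 H each → 8
  3 × C (aromatic): 1 H each → 3
  3 × C (aromatic): no H
  2 × C: 1 H each → 2
  1 × S: 1 H
  Total hydrogens = 14.
Molecular formula: C12H14S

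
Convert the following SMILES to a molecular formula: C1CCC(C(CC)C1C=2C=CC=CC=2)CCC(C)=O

C18H26O

Heavy atoms from the SMILES: 18 C, 1 O.
Implicit hydrogens by atom environment:
  6 × C: 2 H each → 12
  5 × C (aromatic): 1 H each → 5
  3 × C: 1 H each → 3
  2 × C: 3 H each → 6
  1 × C: no H
  1 × C (aromatic): no H
  1 × O: no H
  Total hydrogens = 26.
Molecular formula: C18H26O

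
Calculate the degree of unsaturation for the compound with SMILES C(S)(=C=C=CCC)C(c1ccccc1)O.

7

Molecular formula from the SMILES: C13H14OS.
DoU = (2C + 2 + N − H − X)/2 = (2·13 + 2 + 0 − 14 − 0)/2 = 14/2 = 7.
(Structurally: 1 ring(s) + 6 π bond(s) = 7.)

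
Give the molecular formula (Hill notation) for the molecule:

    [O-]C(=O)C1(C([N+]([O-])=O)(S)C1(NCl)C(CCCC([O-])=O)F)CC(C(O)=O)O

[C12H14ClFN2O9S]2-

Heavy atoms from the SMILES: 12 C, 1 Cl, 1 F, 2 N, 9 O, 1 S.
Implicit hydrogens by atom environment:
  6 × C: no H
  4 × C: 2 H each → 8
  4 × O: no H
  3 × O (charge -1): no H
  2 × C: 1 H each → 2
  2 × O: 1 H each → 2
  1 × Cl: no H
  1 × F: no H
  1 × N: 1 H
  1 × N (charge +1): no H
  1 × S: 1 H
  Total hydrogens = 14.
Net charge -2.
Molecular formula: [C12H14ClFN2O9S]2-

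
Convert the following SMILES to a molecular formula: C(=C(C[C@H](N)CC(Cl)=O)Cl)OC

C7H11Cl2NO2

Heavy atoms from the SMILES: 7 C, 2 Cl, 1 N, 2 O.
Implicit hydrogens by atom environment:
  2 × C: 2 H each → 4
  2 × C: 1 H each → 2
  2 × C: no H
  2 × Cl: no H
  2 × O: no H
  1 × C: 3 H
  1 × N: 2 H
  Total hydrogens = 11.
Molecular formula: C7H11Cl2NO2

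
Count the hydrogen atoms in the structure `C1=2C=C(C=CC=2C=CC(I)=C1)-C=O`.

Hydrogens are implicit in SMILES; fill each atom to its normal valence:
  6 × C (aromatic): 1 H each → 6
  4 × C (aromatic): no H
  1 × C: 1 H
  1 × I: no H
  1 × O: no H
  Total hydrogens = 7.

7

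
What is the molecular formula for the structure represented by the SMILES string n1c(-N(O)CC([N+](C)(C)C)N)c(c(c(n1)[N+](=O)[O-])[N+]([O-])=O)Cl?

Heavy atoms from the SMILES: 9 C, 1 Cl, 7 N, 5 O.
Implicit hydrogens by atom environment:
  4 × C (aromatic): no H
  3 × C: 3 H each → 9
  3 × N (charge +1): no H
  2 × N (aromatic): no H
  2 × O: no H
  2 × O (charge -1): no H
  1 × C: 2 H
  1 × C: 1 H
  1 × Cl: no H
  1 × N: 2 H
  1 × N: no H
  1 × O: 1 H
  Total hydrogens = 15.
Net charge +1.
Molecular formula: C9H15ClN7O5+

C9H15ClN7O5+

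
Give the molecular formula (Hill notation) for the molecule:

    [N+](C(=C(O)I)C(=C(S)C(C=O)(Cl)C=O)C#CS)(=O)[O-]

C9H5ClINO5S2

Heavy atoms from the SMILES: 9 C, 1 Cl, 1 I, 1 N, 5 O, 2 S.
Implicit hydrogens by atom environment:
  7 × C: no H
  3 × O: no H
  2 × C: 1 H each → 2
  2 × S: 1 H each → 2
  1 × Cl: no H
  1 × I: no H
  1 × N (charge +1): no H
  1 × O: 1 H
  1 × O (charge -1): no H
  Total hydrogens = 5.
Molecular formula: C9H5ClINO5S2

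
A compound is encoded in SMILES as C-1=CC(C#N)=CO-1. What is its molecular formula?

C5H3NO

Heavy atoms from the SMILES: 5 C, 1 N, 1 O.
Implicit hydrogens by atom environment:
  3 × C (aromatic): 1 H each → 3
  1 × C (aromatic): no H
  1 × C: no H
  1 × N: no H
  1 × O (aromatic): no H
  Total hydrogens = 3.
Molecular formula: C5H3NO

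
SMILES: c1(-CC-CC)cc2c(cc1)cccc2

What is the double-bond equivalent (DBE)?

Molecular formula from the SMILES: C14H16.
DoU = (2C + 2 + N − H − X)/2 = (2·14 + 2 + 0 − 16 − 0)/2 = 14/2 = 7.
(Structurally: 2 ring(s) + 5 π bond(s) = 7.)

7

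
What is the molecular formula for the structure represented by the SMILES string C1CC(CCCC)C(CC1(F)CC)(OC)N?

C13H26FNO

Heavy atoms from the SMILES: 13 C, 1 F, 1 N, 1 O.
Implicit hydrogens by atom environment:
  7 × C: 2 H each → 14
  3 × C: 3 H each → 9
  2 × C: no H
  1 × C: 1 H
  1 × F: no H
  1 × N: 2 H
  1 × O: no H
  Total hydrogens = 26.
Molecular formula: C13H26FNO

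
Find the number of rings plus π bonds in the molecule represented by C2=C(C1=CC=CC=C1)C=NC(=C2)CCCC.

8

Molecular formula from the SMILES: C15H17N.
DoU = (2C + 2 + N − H − X)/2 = (2·15 + 2 + 1 − 17 − 0)/2 = 16/2 = 8.
(Structurally: 2 ring(s) + 6 π bond(s) = 8.)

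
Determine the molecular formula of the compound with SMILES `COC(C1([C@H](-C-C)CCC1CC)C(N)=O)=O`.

Heavy atoms from the SMILES: 12 C, 1 N, 3 O.
Implicit hydrogens by atom environment:
  4 × C: 2 H each → 8
  3 × C: 3 H each → 9
  3 × C: no H
  3 × O: no H
  2 × C: 1 H each → 2
  1 × N: 2 H
  Total hydrogens = 21.
Molecular formula: C12H21NO3

C12H21NO3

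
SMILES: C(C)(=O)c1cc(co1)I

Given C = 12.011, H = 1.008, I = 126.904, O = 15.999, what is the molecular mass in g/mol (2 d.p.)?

236.01

Molecular formula: C6H5IO2.
M = 6×12.011 + 5×1.008 + 1×126.904 + 2×15.999 = 236.01 g/mol.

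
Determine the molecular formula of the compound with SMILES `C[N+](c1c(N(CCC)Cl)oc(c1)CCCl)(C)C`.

C12H21Cl2N2O+

Heavy atoms from the SMILES: 12 C, 2 Cl, 2 N, 1 O.
Implicit hydrogens by atom environment:
  4 × C: 3 H each → 12
  4 × C: 2 H each → 8
  3 × C (aromatic): no H
  2 × Cl: no H
  1 × C (aromatic): 1 H
  1 × N: no H
  1 × N (charge +1): no H
  1 × O (aromatic): no H
  Total hydrogens = 21.
Net charge +1.
Molecular formula: C12H21Cl2N2O+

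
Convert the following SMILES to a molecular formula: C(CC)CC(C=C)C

Heavy atoms from the SMILES: 8 C.
Implicit hydrogens by atom environment:
  4 × C: 2 H each → 8
  2 × C: 3 H each → 6
  2 × C: 1 H each → 2
  Total hydrogens = 16.
Molecular formula: C8H16

C8H16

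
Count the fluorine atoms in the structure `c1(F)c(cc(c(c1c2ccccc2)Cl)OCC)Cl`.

1

The symbol for fluorine appears 1 time in the SMILES.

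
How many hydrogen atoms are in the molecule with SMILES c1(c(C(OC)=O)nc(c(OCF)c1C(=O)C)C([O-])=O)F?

Hydrogens are implicit in SMILES; fill each atom to its normal valence:
  5 × C (aromatic): no H
  5 × O: no H
  3 × C: no H
  2 × C: 3 H each → 6
  2 × F: no H
  1 × C: 2 H
  1 × N (aromatic): no H
  1 × O (charge -1): no H
  Total hydrogens = 8.

8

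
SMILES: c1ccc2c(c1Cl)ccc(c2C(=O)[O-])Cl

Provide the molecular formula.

Heavy atoms from the SMILES: 11 C, 2 Cl, 2 O.
Implicit hydrogens by atom environment:
  5 × C (aromatic): 1 H each → 5
  5 × C (aromatic): no H
  2 × Cl: no H
  1 × C: no H
  1 × O: no H
  1 × O (charge -1): no H
  Total hydrogens = 5.
Net charge -1.
Molecular formula: C11H5Cl2O2-

C11H5Cl2O2-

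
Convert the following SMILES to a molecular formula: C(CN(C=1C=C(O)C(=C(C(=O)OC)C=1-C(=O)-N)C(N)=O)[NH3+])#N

Heavy atoms from the SMILES: 12 C, 5 N, 5 O.
Implicit hydrogens by atom environment:
  5 × C (aromatic): no H
  4 × C: no H
  4 × O: no H
  2 × N: 2 H each → 4
  2 × N: no H
  1 × C: 3 H
  1 × C: 2 H
  1 × C (aromatic): 1 H
  1 × N (charge +1): 3 H
  1 × O: 1 H
  Total hydrogens = 14.
Net charge +1.
Molecular formula: C12H14N5O5+

C12H14N5O5+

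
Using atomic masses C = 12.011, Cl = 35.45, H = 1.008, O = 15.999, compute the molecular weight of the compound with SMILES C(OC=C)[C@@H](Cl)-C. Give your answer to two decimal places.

Molecular formula: C5H9ClO.
M = 5×12.011 + 1×35.45 + 9×1.008 + 1×15.999 = 120.58 g/mol.

120.58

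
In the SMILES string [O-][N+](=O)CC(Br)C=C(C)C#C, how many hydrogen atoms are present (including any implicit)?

8

Hydrogens are implicit in SMILES; fill each atom to its normal valence:
  3 × C: 1 H each → 3
  2 × C: no H
  1 × Br: no H
  1 × C: 3 H
  1 × C: 2 H
  1 × N (charge +1): no H
  1 × O: no H
  1 × O (charge -1): no H
  Total hydrogens = 8.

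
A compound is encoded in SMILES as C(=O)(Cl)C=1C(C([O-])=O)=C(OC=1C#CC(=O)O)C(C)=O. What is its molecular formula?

C11H4ClO7-

Heavy atoms from the SMILES: 11 C, 1 Cl, 7 O.
Implicit hydrogens by atom environment:
  6 × C: no H
  4 × C (aromatic): no H
  4 × O: no H
  1 × C: 3 H
  1 × Cl: no H
  1 × O: 1 H
  1 × O (aromatic): no H
  1 × O (charge -1): no H
  Total hydrogens = 4.
Net charge -1.
Molecular formula: C11H4ClO7-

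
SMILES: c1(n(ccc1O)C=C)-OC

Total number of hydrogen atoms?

Hydrogens are implicit in SMILES; fill each atom to its normal valence:
  2 × C (aromatic): 1 H each → 2
  2 × C (aromatic): no H
  1 × C: 3 H
  1 × C: 2 H
  1 × C: 1 H
  1 × N (aromatic): no H
  1 × O: 1 H
  1 × O: no H
  Total hydrogens = 9.

9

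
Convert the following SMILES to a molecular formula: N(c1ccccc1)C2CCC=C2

Heavy atoms from the SMILES: 11 C, 1 N.
Implicit hydrogens by atom environment:
  5 × C (aromatic): 1 H each → 5
  3 × C: 1 H each → 3
  2 × C: 2 H each → 4
  1 × C (aromatic): no H
  1 × N: 1 H
  Total hydrogens = 13.
Molecular formula: C11H13N

C11H13N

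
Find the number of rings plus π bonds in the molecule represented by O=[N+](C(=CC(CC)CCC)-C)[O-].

2

Molecular formula from the SMILES: C9H17NO2.
DoU = (2C + 2 + N − H − X)/2 = (2·9 + 2 + 1 − 17 − 0)/2 = 4/2 = 2.
(Structurally: 0 ring(s) + 2 π bond(s) = 2.)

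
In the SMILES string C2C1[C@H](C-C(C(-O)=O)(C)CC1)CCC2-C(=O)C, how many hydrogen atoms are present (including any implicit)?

22

Hydrogens are implicit in SMILES; fill each atom to its normal valence:
  6 × C: 2 H each → 12
  3 × C: 1 H each → 3
  3 × C: no H
  2 × C: 3 H each → 6
  2 × O: no H
  1 × O: 1 H
  Total hydrogens = 22.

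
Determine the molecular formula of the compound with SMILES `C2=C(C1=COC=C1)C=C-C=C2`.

C10H8O

Heavy atoms from the SMILES: 10 C, 1 O.
Implicit hydrogens by atom environment:
  8 × C (aromatic): 1 H each → 8
  2 × C (aromatic): no H
  1 × O (aromatic): no H
  Total hydrogens = 8.
Molecular formula: C10H8O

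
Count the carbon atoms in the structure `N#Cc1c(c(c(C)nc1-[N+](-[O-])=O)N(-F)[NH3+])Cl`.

The symbol for carbon appears 7 times in the SMILES. Lowercase c denotes aromatic carbon and counts toward C.

7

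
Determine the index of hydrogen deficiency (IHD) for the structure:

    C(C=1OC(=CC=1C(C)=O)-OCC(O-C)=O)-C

5

Molecular formula from the SMILES: C11H14O5.
DoU = (2C + 2 + N − H − X)/2 = (2·11 + 2 + 0 − 14 − 0)/2 = 10/2 = 5.
(Structurally: 1 ring(s) + 4 π bond(s) = 5.)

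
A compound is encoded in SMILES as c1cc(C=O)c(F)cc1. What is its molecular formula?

Heavy atoms from the SMILES: 7 C, 1 F, 1 O.
Implicit hydrogens by atom environment:
  4 × C (aromatic): 1 H each → 4
  2 × C (aromatic): no H
  1 × C: 1 H
  1 × F: no H
  1 × O: no H
  Total hydrogens = 5.
Molecular formula: C7H5FO

C7H5FO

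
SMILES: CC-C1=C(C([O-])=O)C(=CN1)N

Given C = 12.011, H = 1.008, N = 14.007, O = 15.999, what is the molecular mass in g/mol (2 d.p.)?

153.16

Molecular formula: C7H9N2O2-.
M = 7×12.011 + 9×1.008 + 2×14.007 + 2×15.999 = 153.16 g/mol.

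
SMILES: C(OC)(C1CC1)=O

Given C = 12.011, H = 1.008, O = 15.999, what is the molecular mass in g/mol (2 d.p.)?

Molecular formula: C5H8O2.
M = 5×12.011 + 8×1.008 + 2×15.999 = 100.12 g/mol.

100.12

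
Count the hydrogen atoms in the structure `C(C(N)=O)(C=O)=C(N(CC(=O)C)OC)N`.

Hydrogens are implicit in SMILES; fill each atom to its normal valence:
  4 × C: no H
  4 × O: no H
  2 × C: 3 H each → 6
  2 × N: 2 H each → 4
  1 × C: 2 H
  1 × C: 1 H
  1 × N: no H
  Total hydrogens = 13.

13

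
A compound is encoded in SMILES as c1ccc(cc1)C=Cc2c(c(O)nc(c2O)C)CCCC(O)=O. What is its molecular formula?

Heavy atoms from the SMILES: 18 C, 1 N, 4 O.
Implicit hydrogens by atom environment:
  6 × C (aromatic): no H
  5 × C (aromatic): 1 H each → 5
  3 × C: 2 H each → 6
  3 × O: 1 H each → 3
  2 × C: 1 H each → 2
  1 × C: 3 H
  1 × C: no H
  1 × N (aromatic): no H
  1 × O: no H
  Total hydrogens = 19.
Molecular formula: C18H19NO4

C18H19NO4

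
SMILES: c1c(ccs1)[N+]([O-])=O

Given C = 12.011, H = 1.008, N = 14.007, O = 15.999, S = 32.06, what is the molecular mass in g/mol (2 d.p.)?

Molecular formula: C4H3NO2S.
M = 4×12.011 + 3×1.008 + 1×14.007 + 2×15.999 + 1×32.06 = 129.13 g/mol.

129.13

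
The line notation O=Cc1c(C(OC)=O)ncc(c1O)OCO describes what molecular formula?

C9H9NO6

Heavy atoms from the SMILES: 9 C, 1 N, 6 O.
Implicit hydrogens by atom environment:
  4 × C (aromatic): no H
  4 × O: no H
  2 × O: 1 H each → 2
  1 × C: 3 H
  1 × C: 2 H
  1 × C (aromatic): 1 H
  1 × C: 1 H
  1 × C: no H
  1 × N (aromatic): no H
  Total hydrogens = 9.
Molecular formula: C9H9NO6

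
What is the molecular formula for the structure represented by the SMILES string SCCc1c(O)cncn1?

C6H8N2OS

Heavy atoms from the SMILES: 6 C, 2 N, 1 O, 1 S.
Implicit hydrogens by atom environment:
  2 × C: 2 H each → 4
  2 × C (aromatic): 1 H each → 2
  2 × C (aromatic): no H
  2 × N (aromatic): no H
  1 × O: 1 H
  1 × S: 1 H
  Total hydrogens = 8.
Molecular formula: C6H8N2OS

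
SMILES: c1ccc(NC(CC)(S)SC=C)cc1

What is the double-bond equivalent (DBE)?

Molecular formula from the SMILES: C11H15NS2.
DoU = (2C + 2 + N − H − X)/2 = (2·11 + 2 + 1 − 15 − 0)/2 = 10/2 = 5.
(Structurally: 1 ring(s) + 4 π bond(s) = 5.)

5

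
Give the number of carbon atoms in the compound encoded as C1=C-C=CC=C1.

The symbol for carbon appears 6 times in the SMILES.

6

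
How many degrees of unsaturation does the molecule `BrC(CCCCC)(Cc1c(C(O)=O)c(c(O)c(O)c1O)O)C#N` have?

Molecular formula from the SMILES: C15H18BrNO6.
DoU = (2C + 2 + N − H − X)/2 = (2·15 + 2 + 1 − 18 − 1)/2 = 14/2 = 7.
(Structurally: 1 ring(s) + 6 π bond(s) = 7.)

7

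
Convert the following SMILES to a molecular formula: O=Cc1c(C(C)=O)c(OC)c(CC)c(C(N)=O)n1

Heavy atoms from the SMILES: 12 C, 2 N, 4 O.
Implicit hydrogens by atom environment:
  5 × C (aromatic): no H
  4 × O: no H
  3 × C: 3 H each → 9
  2 × C: no H
  1 × C: 2 H
  1 × C: 1 H
  1 × N: 2 H
  1 × N (aromatic): no H
  Total hydrogens = 14.
Molecular formula: C12H14N2O4

C12H14N2O4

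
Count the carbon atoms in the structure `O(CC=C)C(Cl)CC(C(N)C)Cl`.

The symbol for carbon appears 8 times in the SMILES. (Cl is a single chlorine, not C + l.)

8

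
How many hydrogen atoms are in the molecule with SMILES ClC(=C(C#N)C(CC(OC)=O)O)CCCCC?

Hydrogens are implicit in SMILES; fill each atom to its normal valence:
  5 × C: 2 H each → 10
  4 × C: no H
  2 × C: 3 H each → 6
  2 × O: no H
  1 × C: 1 H
  1 × Cl: no H
  1 × N: no H
  1 × O: 1 H
  Total hydrogens = 18.

18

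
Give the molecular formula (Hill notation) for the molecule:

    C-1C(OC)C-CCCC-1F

C8H15FO

Heavy atoms from the SMILES: 8 C, 1 F, 1 O.
Implicit hydrogens by atom environment:
  5 × C: 2 H each → 10
  2 × C: 1 H each → 2
  1 × C: 3 H
  1 × F: no H
  1 × O: no H
  Total hydrogens = 15.
Molecular formula: C8H15FO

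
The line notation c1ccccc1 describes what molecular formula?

C6H6

Heavy atoms from the SMILES: 6 C.
Implicit hydrogens by atom environment:
  6 × C (aromatic): 1 H each → 6
  Total hydrogens = 6.
Molecular formula: C6H6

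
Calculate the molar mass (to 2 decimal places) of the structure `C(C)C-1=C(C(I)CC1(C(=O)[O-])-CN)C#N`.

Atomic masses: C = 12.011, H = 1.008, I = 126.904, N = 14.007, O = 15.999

319.12

Molecular formula: C10H12IN2O2-.
M = 10×12.011 + 12×1.008 + 1×126.904 + 2×14.007 + 2×15.999 = 319.12 g/mol.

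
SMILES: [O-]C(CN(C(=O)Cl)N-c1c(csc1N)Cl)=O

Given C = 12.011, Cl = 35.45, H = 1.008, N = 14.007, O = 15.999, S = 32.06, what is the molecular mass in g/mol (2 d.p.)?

Molecular formula: C7H6Cl2N3O3S-.
M = 7×12.011 + 2×35.45 + 6×1.008 + 3×14.007 + 3×15.999 + 1×32.06 = 283.10 g/mol.

283.10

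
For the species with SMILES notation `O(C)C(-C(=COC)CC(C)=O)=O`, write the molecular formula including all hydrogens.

Heavy atoms from the SMILES: 8 C, 4 O.
Implicit hydrogens by atom environment:
  4 × O: no H
  3 × C: 3 H each → 9
  3 × C: no H
  1 × C: 2 H
  1 × C: 1 H
  Total hydrogens = 12.
Molecular formula: C8H12O4

C8H12O4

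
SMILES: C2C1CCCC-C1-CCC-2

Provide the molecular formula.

Heavy atoms from the SMILES: 10 C.
Implicit hydrogens by atom environment:
  8 × C: 2 H each → 16
  2 × C: 1 H each → 2
  Total hydrogens = 18.
Molecular formula: C10H18

C10H18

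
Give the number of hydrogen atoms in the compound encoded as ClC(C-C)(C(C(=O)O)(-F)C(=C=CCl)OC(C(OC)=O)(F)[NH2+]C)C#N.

Hydrogens are implicit in SMILES; fill each atom to its normal valence:
  8 × C: no H
  4 × O: no H
  3 × C: 3 H each → 9
  2 × Cl: no H
  2 × F: no H
  1 × C: 2 H
  1 × C: 1 H
  1 × N (charge +1): 2 H
  1 × N: no H
  1 × O: 1 H
  Total hydrogens = 15.

15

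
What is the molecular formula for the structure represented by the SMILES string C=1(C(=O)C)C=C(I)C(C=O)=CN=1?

Heavy atoms from the SMILES: 8 C, 1 I, 1 N, 2 O.
Implicit hydrogens by atom environment:
  3 × C (aromatic): no H
  2 × C (aromatic): 1 H each → 2
  2 × O: no H
  1 × C: 3 H
  1 × C: 1 H
  1 × C: no H
  1 × I: no H
  1 × N (aromatic): no H
  Total hydrogens = 6.
Molecular formula: C8H6INO2

C8H6INO2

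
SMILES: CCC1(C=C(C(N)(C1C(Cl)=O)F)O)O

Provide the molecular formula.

C8H11ClFNO3

Heavy atoms from the SMILES: 8 C, 1 Cl, 1 F, 1 N, 3 O.
Implicit hydrogens by atom environment:
  4 × C: no H
  2 × C: 1 H each → 2
  2 × O: 1 H each → 2
  1 × C: 3 H
  1 × C: 2 H
  1 × Cl: no H
  1 × F: no H
  1 × N: 2 H
  1 × O: no H
  Total hydrogens = 11.
Molecular formula: C8H11ClFNO3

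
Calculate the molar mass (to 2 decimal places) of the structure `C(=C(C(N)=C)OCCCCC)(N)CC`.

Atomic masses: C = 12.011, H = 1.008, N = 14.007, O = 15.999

Molecular formula: C11H22N2O.
M = 11×12.011 + 22×1.008 + 2×14.007 + 1×15.999 = 198.31 g/mol.

198.31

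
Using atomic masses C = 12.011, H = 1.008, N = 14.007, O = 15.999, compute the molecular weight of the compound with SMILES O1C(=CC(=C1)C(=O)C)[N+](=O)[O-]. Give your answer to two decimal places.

155.11

Molecular formula: C6H5NO4.
M = 6×12.011 + 5×1.008 + 1×14.007 + 4×15.999 = 155.11 g/mol.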